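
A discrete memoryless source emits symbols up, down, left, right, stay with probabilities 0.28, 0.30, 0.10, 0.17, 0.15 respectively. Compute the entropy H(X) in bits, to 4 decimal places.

2.2126 bits

H = −Σ pᵢ log₂ pᵢ.
−0.28·log₂(0.28) = 0.5142
−0.30·log₂(0.30) = 0.5211
−0.10·log₂(0.10) = 0.3322
−0.17·log₂(0.17) = 0.4346
−0.15·log₂(0.15) = 0.4105
Sum ≈ 2.2126 → 2.2126 bits.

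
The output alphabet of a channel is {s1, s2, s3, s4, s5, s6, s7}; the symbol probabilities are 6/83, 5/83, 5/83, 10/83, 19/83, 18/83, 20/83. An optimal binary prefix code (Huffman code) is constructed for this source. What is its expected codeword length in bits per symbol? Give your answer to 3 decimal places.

Repeatedly combine the two least-probable nodes; the expected code length is the sum of the merged weights.
merge 5/83 + 5/83 → 10/83
merge 6/83 + 10/83 → 16/83
merge 10/83 + 16/83 → 26/83
merge 18/83 + 19/83 → 37/83
merge 20/83 + 26/83 → 46/83
merge 37/83 + 46/83 → 1
L = 10/83 + 16/83 + 26/83 + 37/83 + 46/83 + 1 = 218/83 ≈ 2.627 bits/symbol.

2.627 bits/symbol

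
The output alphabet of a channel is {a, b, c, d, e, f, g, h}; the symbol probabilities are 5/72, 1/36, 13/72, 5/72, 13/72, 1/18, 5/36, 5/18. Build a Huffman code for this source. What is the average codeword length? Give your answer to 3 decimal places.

2.764 bits/symbol

Repeatedly combine the two least-probable nodes; the expected code length is the sum of the merged weights.
merge 1/36 + 1/18 → 1/12
merge 5/72 + 5/72 → 5/36
merge 1/12 + 5/36 → 2/9
merge 5/36 + 13/72 → 23/72
merge 13/72 + 2/9 → 29/72
merge 5/18 + 23/72 → 43/72
merge 29/72 + 43/72 → 1
L = 1/12 + 5/36 + 2/9 + 23/72 + 29/72 + 43/72 + 1 = 199/72 ≈ 2.764 bits/symbol.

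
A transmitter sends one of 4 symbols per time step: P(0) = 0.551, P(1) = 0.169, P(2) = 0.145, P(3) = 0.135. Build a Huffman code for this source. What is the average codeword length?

Repeatedly combine the two least-probable nodes; the expected code length is the sum of the merged weights.
merge 27/200 + 29/200 → 7/25
merge 169/1000 + 7/25 → 449/1000
merge 449/1000 + 551/1000 → 1
L = 7/25 + 449/1000 + 1 = 1729/1000 = 1.729 bits/symbol.

1.729 bits/symbol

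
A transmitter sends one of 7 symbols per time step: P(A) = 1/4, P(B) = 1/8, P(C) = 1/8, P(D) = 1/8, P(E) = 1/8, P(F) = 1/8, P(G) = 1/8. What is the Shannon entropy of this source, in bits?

2.75 bits

Each probability is a power of 1/2, so log₂(1/p) is an integer.
H = Σ p·log₂(1/p) = 1/4·2 + 1/8·3 + 1/8·3 + 1/8·3 + 1/8·3 + 1/8·3 + 1/8·3 = 2.75 bits.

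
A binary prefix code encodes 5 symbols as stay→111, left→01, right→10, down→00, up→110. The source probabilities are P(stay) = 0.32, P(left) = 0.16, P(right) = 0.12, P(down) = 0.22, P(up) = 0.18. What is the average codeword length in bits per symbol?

2.5 bits/symbol

L̄ = Σ pᵢ·ℓᵢ = 0.32·3 + 0.16·2 + 0.12·2 + 0.22·2 + 0.18·3 = 2.5 bits/symbol.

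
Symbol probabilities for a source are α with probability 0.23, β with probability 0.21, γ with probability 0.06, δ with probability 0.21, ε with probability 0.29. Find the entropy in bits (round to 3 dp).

H = −Σ pᵢ log₂ pᵢ.
−0.23·log₂(0.23) = 0.4877
−0.21·log₂(0.21) = 0.4728
−0.06·log₂(0.06) = 0.2435
−0.21·log₂(0.21) = 0.4728
−0.29·log₂(0.29) = 0.5179
Sum ≈ 2.1948 → 2.195 bits.

2.195 bits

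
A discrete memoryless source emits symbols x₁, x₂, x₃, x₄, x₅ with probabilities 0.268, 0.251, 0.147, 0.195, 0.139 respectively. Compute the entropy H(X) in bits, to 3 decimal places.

H = −Σ pᵢ log₂ pᵢ.
−0.268·log₂(0.268) = 0.5091
−0.251·log₂(0.251) = 0.5006
−0.147·log₂(0.147) = 0.4066
−0.195·log₂(0.195) = 0.4599
−0.139·log₂(0.139) = 0.3957
Sum ≈ 2.2719 → 2.272 bits.

2.272 bits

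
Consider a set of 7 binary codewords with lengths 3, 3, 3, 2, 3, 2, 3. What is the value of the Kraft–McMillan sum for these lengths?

With common denominator 2^3 = 8: Σ 2^(−ℓᵢ) = 1/8 + 1/8 + 1/8 + 2/8 + 1/8 + 2/8 + 1/8 = 9/8 = 1.125.

1.125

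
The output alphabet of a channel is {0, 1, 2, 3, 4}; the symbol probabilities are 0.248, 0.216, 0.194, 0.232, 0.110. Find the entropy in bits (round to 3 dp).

H = −Σ pᵢ log₂ pᵢ.
−0.248·log₂(0.248) = 0.4989
−0.216·log₂(0.216) = 0.4776
−0.194·log₂(0.194) = 0.4590
−0.232·log₂(0.232) = 0.4890
−0.110·log₂(0.110) = 0.3503
Sum ≈ 2.2747 → 2.275 bits.

2.275 bits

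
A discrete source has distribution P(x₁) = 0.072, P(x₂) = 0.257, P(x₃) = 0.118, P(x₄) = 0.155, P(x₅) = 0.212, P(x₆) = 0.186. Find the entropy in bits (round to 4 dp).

2.4836 bits

H = −Σ pᵢ log₂ pᵢ.
−0.072·log₂(0.072) = 0.2733
−0.257·log₂(0.257) = 0.5038
−0.118·log₂(0.118) = 0.3638
−0.155·log₂(0.155) = 0.4169
−0.212·log₂(0.212) = 0.4744
−0.186·log₂(0.186) = 0.4514
Sum ≈ 2.4836 → 2.4836 bits.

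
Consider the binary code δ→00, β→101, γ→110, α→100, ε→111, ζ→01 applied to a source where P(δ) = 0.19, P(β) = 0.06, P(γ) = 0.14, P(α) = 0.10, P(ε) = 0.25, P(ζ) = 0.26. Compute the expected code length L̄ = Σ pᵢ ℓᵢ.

L̄ = Σ pᵢ·ℓᵢ = 0.19·2 + 0.06·3 + 0.14·3 + 0.10·3 + 0.25·3 + 0.26·2 = 2.55 bits/symbol.

2.55 bits/symbol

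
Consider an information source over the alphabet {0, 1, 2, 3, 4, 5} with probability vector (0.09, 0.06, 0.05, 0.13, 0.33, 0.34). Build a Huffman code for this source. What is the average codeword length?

2.3 bits/symbol

Repeatedly combine the two least-probable nodes; the expected code length is the sum of the merged weights.
merge 1/20 + 3/50 → 11/100
merge 9/100 + 11/100 → 1/5
merge 13/100 + 1/5 → 33/100
merge 33/100 + 33/100 → 33/50
merge 17/50 + 33/50 → 1
L = 11/100 + 1/5 + 33/100 + 33/50 + 1 = 23/10 = 2.3 bits/symbol.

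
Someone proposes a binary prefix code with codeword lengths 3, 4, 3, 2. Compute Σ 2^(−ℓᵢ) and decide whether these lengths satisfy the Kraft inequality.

0.5625; yes

With common denominator 2^4 = 16: Σ 2^(−ℓᵢ) = 2/16 + 1/16 + 2/16 + 4/16 = 9/16 = 0.5625.
Kraft's inequality requires Σ ≤ 1; here Σ = 0.5625 ≤ 1, so such a prefix code exists.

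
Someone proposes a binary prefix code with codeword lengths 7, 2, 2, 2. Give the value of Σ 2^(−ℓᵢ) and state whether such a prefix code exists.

With common denominator 2^7 = 128: Σ 2^(−ℓᵢ) = 1/128 + 32/128 + 32/128 + 32/128 = 97/128 = 0.7578125.
Kraft's inequality requires Σ ≤ 1; here Σ = 0.7578125 ≤ 1, so such a prefix code exists.

0.7578125; yes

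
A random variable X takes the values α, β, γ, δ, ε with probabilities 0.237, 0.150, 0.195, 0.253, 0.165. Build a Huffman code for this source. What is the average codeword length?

Repeatedly combine the two least-probable nodes; the expected code length is the sum of the merged weights.
merge 3/20 + 33/200 → 63/200
merge 39/200 + 237/1000 → 54/125
merge 253/1000 + 63/200 → 71/125
merge 54/125 + 71/125 → 1
L = 63/200 + 54/125 + 71/125 + 1 = 463/200 = 2.315 bits/symbol.

2.315 bits/symbol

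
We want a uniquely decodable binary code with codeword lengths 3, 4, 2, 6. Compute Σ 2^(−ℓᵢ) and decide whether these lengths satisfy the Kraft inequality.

With common denominator 2^6 = 64: Σ 2^(−ℓᵢ) = 8/64 + 4/64 + 16/64 + 1/64 = 29/64 = 0.453125.
Kraft's inequality requires Σ ≤ 1; here Σ = 0.453125 ≤ 1, so such a prefix code exists.

0.453125; yes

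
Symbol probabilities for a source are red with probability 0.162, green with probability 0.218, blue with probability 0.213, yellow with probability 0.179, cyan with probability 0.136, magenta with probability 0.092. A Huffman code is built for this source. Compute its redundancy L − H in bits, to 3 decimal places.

0.037 bits

Entropy H = −Σ p log₂ p ≈ 2.5321 bits.
Huffman merges: 23/250+17/125→57/250; 81/500+179/1000→341/1000; 213/1000+109/500→431/1000; 57/250+341/1000→569/1000; 431/1000+569/1000→1. L = 2569/1000 ≈ 2.5690.
L − H = 2.5690 − 2.5321 = 0.037 bits.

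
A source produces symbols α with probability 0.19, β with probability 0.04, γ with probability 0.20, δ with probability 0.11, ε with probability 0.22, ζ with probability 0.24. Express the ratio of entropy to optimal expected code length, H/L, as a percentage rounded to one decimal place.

Entropy H = −Σ p log₂ p ≈ 2.4304 bits.
Huffman merges: 1/25+11/100→3/20; 3/20+19/100→17/50; 1/5+11/50→21/50; 6/25+17/50→29/50; 21/50+29/50→1. L = 249/100 ≈ 2.4900.
Efficiency = H/L = 2.4304/2.4900 = 97.6%.

97.6%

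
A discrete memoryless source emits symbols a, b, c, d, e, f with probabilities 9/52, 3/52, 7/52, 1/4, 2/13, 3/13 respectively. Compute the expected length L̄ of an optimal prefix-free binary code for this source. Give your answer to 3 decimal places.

Repeatedly combine the two least-probable nodes; the expected code length is the sum of the merged weights.
merge 3/52 + 7/52 → 5/26
merge 2/13 + 9/52 → 17/52
merge 5/26 + 3/13 → 11/26
merge 1/4 + 17/52 → 15/26
merge 11/26 + 15/26 → 1
L = 5/26 + 17/52 + 11/26 + 15/26 + 1 = 131/52 ≈ 2.519 bits/symbol.

2.519 bits/symbol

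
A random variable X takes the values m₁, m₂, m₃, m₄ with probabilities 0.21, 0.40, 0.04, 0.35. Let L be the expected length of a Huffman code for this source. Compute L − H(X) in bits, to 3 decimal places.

Entropy H = −Σ p log₂ p ≈ 1.7174 bits.
Huffman merges: 1/25+21/100→1/4; 1/4+7/20→3/5; 2/5+3/5→1. L = 37/20 ≈ 1.8500.
L − H = 1.8500 − 1.7174 = 0.133 bits.

0.133 bits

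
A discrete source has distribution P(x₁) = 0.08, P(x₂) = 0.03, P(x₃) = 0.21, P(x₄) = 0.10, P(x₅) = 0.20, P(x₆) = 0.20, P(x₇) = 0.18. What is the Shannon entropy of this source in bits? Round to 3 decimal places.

2.622 bits

H = −Σ pᵢ log₂ pᵢ.
−0.08·log₂(0.08) = 0.2915
−0.03·log₂(0.03) = 0.1518
−0.21·log₂(0.21) = 0.4728
−0.10·log₂(0.10) = 0.3322
−0.20·log₂(0.20) = 0.4644
−0.20·log₂(0.20) = 0.4644
−0.18·log₂(0.18) = 0.4453
Sum ≈ 2.6224 → 2.622 bits.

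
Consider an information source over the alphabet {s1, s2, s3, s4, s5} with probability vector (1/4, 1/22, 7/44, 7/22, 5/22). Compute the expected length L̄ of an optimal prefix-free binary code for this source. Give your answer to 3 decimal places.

2.205 bits/symbol

Repeatedly combine the two least-probable nodes; the expected code length is the sum of the merged weights.
merge 1/22 + 7/44 → 9/44
merge 9/44 + 5/22 → 19/44
merge 1/4 + 7/22 → 25/44
merge 19/44 + 25/44 → 1
L = 9/44 + 19/44 + 25/44 + 1 = 97/44 ≈ 2.205 bits/symbol.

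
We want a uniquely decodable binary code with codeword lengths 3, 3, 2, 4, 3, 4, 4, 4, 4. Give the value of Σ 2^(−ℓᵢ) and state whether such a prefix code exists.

With common denominator 2^4 = 16: Σ 2^(−ℓᵢ) = 2/16 + 2/16 + 4/16 + 1/16 + 2/16 + 1/16 + 1/16 + 1/16 + 1/16 = 15/16 = 0.9375.
Kraft's inequality requires Σ ≤ 1; here Σ = 0.9375 ≤ 1, so such a prefix code exists.

0.9375; yes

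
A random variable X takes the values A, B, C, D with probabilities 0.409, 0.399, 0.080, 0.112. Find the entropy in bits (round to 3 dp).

1.702 bits

H = −Σ pᵢ log₂ pᵢ.
−0.409·log₂(0.409) = 0.5275
−0.399·log₂(0.399) = 0.5289
−0.080·log₂(0.080) = 0.2915
−0.112·log₂(0.112) = 0.3537
Sum ≈ 1.7017 → 1.702 bits.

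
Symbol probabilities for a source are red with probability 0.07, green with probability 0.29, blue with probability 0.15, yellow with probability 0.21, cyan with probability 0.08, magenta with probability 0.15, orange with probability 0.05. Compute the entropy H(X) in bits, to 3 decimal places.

H = −Σ pᵢ log₂ pᵢ.
−0.07·log₂(0.07) = 0.2686
−0.29·log₂(0.29) = 0.5179
−0.15·log₂(0.15) = 0.4105
−0.21·log₂(0.21) = 0.4728
−0.08·log₂(0.08) = 0.2915
−0.15·log₂(0.15) = 0.4105
−0.05·log₂(0.05) = 0.2161
Sum ≈ 2.5880 → 2.588 bits.

2.588 bits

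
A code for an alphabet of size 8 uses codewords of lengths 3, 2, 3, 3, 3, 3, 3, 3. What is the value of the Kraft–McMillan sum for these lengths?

With common denominator 2^3 = 8: Σ 2^(−ℓᵢ) = 1/8 + 2/8 + 1/8 + 1/8 + 1/8 + 1/8 + 1/8 + 1/8 = 9/8 = 1.125.

1.125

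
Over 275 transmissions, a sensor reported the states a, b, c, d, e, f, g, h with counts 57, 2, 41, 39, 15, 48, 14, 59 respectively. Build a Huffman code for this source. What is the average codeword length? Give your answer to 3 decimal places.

Probabilities are the counts divided by 275.
Repeatedly combine the two least-probable nodes; the expected code length is the sum of the merged weights.
merge 2/275 + 14/275 → 16/275
merge 3/55 + 16/275 → 31/275
merge 31/275 + 39/275 → 14/55
merge 41/275 + 48/275 → 89/275
merge 57/275 + 59/275 → 116/275
merge 14/55 + 89/275 → 159/275
merge 116/275 + 159/275 → 1
L = 16/275 + 31/275 + 14/55 + 89/275 + 116/275 + 159/275 + 1 = 756/275 ≈ 2.749 bits/symbol.

2.749 bits/symbol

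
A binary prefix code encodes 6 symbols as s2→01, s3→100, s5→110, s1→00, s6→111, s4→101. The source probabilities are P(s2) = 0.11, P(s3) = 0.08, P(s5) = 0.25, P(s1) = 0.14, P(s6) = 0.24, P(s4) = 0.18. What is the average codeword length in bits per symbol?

L̄ = Σ pᵢ·ℓᵢ = 0.11·2 + 0.08·3 + 0.25·3 + 0.14·2 + 0.24·3 + 0.18·3 = 2.75 bits/symbol.

2.75 bits/symbol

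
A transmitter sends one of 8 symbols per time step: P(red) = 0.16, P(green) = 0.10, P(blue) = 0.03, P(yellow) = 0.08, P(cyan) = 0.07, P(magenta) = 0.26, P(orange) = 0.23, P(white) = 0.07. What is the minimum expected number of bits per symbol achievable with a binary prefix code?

2.76 bits/symbol

Repeatedly combine the two least-probable nodes; the expected code length is the sum of the merged weights.
merge 3/100 + 7/100 → 1/10
merge 7/100 + 2/25 → 3/20
merge 1/10 + 1/10 → 1/5
merge 3/20 + 4/25 → 31/100
merge 1/5 + 23/100 → 43/100
merge 13/50 + 31/100 → 57/100
merge 43/100 + 57/100 → 1
L = 1/10 + 3/20 + 1/5 + 31/100 + 43/100 + 57/100 + 1 = 69/25 = 2.76 bits/symbol.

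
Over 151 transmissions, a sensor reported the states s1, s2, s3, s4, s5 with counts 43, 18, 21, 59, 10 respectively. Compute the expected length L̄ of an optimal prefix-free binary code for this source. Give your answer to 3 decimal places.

Probabilities are the counts divided by 151.
Repeatedly combine the two least-probable nodes; the expected code length is the sum of the merged weights.
merge 10/151 + 18/151 → 28/151
merge 21/151 + 28/151 → 49/151
merge 43/151 + 49/151 → 92/151
merge 59/151 + 92/151 → 1
L = 28/151 + 49/151 + 92/151 + 1 = 320/151 ≈ 2.119 bits/symbol.

2.119 bits/symbol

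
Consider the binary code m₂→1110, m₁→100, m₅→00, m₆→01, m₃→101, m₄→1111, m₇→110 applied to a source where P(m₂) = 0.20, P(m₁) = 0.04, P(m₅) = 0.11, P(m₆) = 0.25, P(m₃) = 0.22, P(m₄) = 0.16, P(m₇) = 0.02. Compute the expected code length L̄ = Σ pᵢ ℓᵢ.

3 bits/symbol

L̄ = Σ pᵢ·ℓᵢ = 0.20·4 + 0.04·3 + 0.11·2 + 0.25·2 + 0.22·3 + 0.16·4 + 0.02·3 = 3 bits/symbol.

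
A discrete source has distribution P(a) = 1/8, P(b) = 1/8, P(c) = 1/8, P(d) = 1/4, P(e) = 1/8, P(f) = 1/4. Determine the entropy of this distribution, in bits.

Each probability is a power of 1/2, so log₂(1/p) is an integer.
H = Σ p·log₂(1/p) = 1/8·3 + 1/8·3 + 1/8·3 + 1/4·2 + 1/8·3 + 1/4·2 = 2.5 bits.

2.5 bits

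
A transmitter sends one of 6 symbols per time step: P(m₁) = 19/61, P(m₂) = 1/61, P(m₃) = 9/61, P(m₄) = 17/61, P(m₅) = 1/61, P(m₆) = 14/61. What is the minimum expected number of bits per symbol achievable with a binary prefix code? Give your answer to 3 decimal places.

2.213 bits/symbol

Repeatedly combine the two least-probable nodes; the expected code length is the sum of the merged weights.
merge 1/61 + 1/61 → 2/61
merge 2/61 + 9/61 → 11/61
merge 11/61 + 14/61 → 25/61
merge 17/61 + 19/61 → 36/61
merge 25/61 + 36/61 → 1
L = 2/61 + 11/61 + 25/61 + 36/61 + 1 = 135/61 ≈ 2.213 bits/symbol.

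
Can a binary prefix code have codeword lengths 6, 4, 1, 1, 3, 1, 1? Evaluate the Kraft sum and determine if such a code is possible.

With common denominator 2^6 = 64: Σ 2^(−ℓᵢ) = 1/64 + 4/64 + 32/64 + 32/64 + 8/64 + 32/64 + 32/64 = 141/64 = 2.203125.
Kraft's inequality requires Σ ≤ 1; here Σ = 2.203125 > 1, so no such prefix code exists.

2.203125; no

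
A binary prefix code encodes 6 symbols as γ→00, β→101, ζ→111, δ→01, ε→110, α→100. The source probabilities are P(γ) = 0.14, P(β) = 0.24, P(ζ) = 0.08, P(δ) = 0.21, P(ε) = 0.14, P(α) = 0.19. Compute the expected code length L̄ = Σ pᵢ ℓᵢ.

L̄ = Σ pᵢ·ℓᵢ = 0.14·2 + 0.24·3 + 0.08·3 + 0.21·2 + 0.14·3 + 0.19·3 = 2.65 bits/symbol.

2.65 bits/symbol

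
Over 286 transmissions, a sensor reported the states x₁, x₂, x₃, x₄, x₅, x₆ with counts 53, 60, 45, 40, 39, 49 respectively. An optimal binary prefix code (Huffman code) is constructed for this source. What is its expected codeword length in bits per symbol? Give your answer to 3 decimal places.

2.605 bits/symbol

Probabilities are the counts divided by 286.
Repeatedly combine the two least-probable nodes; the expected code length is the sum of the merged weights.
merge 3/22 + 20/143 → 79/286
merge 45/286 + 49/286 → 47/143
merge 53/286 + 30/143 → 113/286
merge 79/286 + 47/143 → 173/286
merge 113/286 + 173/286 → 1
L = 79/286 + 47/143 + 113/286 + 173/286 + 1 = 745/286 ≈ 2.605 bits/symbol.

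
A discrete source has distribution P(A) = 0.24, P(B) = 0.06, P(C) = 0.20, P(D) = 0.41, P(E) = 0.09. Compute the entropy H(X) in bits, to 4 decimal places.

2.0421 bits

H = −Σ pᵢ log₂ pᵢ.
−0.24·log₂(0.24) = 0.4941
−0.06·log₂(0.06) = 0.2435
−0.20·log₂(0.20) = 0.4644
−0.41·log₂(0.41) = 0.5274
−0.09·log₂(0.09) = 0.3127
Sum ≈ 2.0421 → 2.0421 bits.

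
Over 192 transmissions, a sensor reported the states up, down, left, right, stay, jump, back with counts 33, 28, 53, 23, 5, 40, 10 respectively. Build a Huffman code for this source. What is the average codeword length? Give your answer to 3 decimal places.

2.594 bits/symbol

Probabilities are the counts divided by 192.
Repeatedly combine the two least-probable nodes; the expected code length is the sum of the merged weights.
merge 5/192 + 5/96 → 5/64
merge 5/64 + 23/192 → 19/96
merge 7/48 + 11/64 → 61/192
merge 19/96 + 5/24 → 13/32
merge 53/192 + 61/192 → 19/32
merge 13/32 + 19/32 → 1
L = 5/64 + 19/96 + 61/192 + 13/32 + 19/32 + 1 = 83/32 ≈ 2.594 bits/symbol.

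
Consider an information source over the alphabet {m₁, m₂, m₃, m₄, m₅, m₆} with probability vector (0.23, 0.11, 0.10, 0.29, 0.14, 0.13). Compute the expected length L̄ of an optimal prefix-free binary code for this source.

Repeatedly combine the two least-probable nodes; the expected code length is the sum of the merged weights.
merge 1/10 + 11/100 → 21/100
merge 13/100 + 7/50 → 27/100
merge 21/100 + 23/100 → 11/25
merge 27/100 + 29/100 → 14/25
merge 11/25 + 14/25 → 1
L = 21/100 + 27/100 + 11/25 + 14/25 + 1 = 62/25 = 2.48 bits/symbol.

2.48 bits/symbol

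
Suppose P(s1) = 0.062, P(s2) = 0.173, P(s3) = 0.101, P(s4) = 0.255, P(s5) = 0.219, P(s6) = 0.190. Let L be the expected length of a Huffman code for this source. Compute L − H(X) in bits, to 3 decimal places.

Entropy H = −Σ p log₂ p ≈ 2.4584 bits.
Huffman merges: 31/500+101/1000→163/1000; 163/1000+173/1000→42/125; 19/100+219/1000→409/1000; 51/200+42/125→591/1000; 409/1000+591/1000→1. L = 2499/1000 ≈ 2.4990.
L − H = 2.4990 − 2.4584 = 0.041 bits.

0.041 bits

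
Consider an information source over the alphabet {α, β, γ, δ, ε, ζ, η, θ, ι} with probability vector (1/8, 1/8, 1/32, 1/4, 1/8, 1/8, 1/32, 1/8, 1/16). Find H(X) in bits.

2.9375 bits

Each probability is a power of 1/2, so log₂(1/p) is an integer.
H = Σ p·log₂(1/p) = 1/8·3 + 1/8·3 + 1/32·5 + 1/4·2 + 1/8·3 + 1/8·3 + 1/32·5 + 1/8·3 + 1/16·4 = 2.9375 bits.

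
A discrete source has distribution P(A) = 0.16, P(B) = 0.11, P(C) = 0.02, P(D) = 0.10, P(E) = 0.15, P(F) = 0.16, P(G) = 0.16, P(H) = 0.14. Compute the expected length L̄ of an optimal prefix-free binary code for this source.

Repeatedly combine the two least-probable nodes; the expected code length is the sum of the merged weights.
merge 1/50 + 1/10 → 3/25
merge 11/100 + 3/25 → 23/100
merge 7/50 + 3/20 → 29/100
merge 4/25 + 4/25 → 8/25
merge 4/25 + 23/100 → 39/100
merge 29/100 + 8/25 → 61/100
merge 39/100 + 61/100 → 1
L = 3/25 + 23/100 + 29/100 + 8/25 + 39/100 + 61/100 + 1 = 74/25 = 2.96 bits/symbol.

2.96 bits/symbol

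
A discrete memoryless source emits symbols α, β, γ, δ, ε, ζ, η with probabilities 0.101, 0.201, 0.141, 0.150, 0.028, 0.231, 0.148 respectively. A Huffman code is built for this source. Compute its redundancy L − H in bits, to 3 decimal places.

Entropy H = −Σ p log₂ p ≈ 2.6491 bits.
Huffman merges: 7/250+101/1000→129/1000; 129/1000+141/1000→27/100; 37/250+3/20→149/500; 201/1000+231/1000→54/125; 27/100+149/500→71/125; 54/125+71/125→1. L = 2697/1000 ≈ 2.6970.
L − H = 2.6970 − 2.6491 = 0.048 bits.

0.048 bits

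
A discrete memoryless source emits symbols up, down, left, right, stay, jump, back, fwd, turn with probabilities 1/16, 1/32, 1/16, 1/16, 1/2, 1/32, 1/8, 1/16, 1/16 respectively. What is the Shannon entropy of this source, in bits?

Each probability is a power of 1/2, so log₂(1/p) is an integer.
H = Σ p·log₂(1/p) = 1/16·4 + 1/32·5 + 1/16·4 + 1/16·4 + 1/2·1 + 1/32·5 + 1/8·3 + 1/16·4 + 1/16·4 = 2.4375 bits.

2.4375 bits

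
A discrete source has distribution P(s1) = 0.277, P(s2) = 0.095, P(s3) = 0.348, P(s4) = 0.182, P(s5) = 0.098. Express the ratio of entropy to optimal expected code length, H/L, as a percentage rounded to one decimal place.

97.6%

Entropy H = −Σ p log₂ p ≈ 2.1413 bits.
Huffman merges: 19/200+49/500→193/1000; 91/500+193/1000→3/8; 277/1000+87/250→5/8; 3/8+5/8→1. L = 2193/1000 ≈ 2.1930.
Efficiency = H/L = 2.1413/2.1930 = 97.6%.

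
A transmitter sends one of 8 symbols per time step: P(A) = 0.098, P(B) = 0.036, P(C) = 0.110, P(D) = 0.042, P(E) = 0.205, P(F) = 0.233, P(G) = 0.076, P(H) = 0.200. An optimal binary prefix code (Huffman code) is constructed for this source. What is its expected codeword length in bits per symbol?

Repeatedly combine the two least-probable nodes; the expected code length is the sum of the merged weights.
merge 9/250 + 21/500 → 39/500
merge 19/250 + 39/500 → 77/500
merge 49/500 + 11/100 → 26/125
merge 77/500 + 1/5 → 177/500
merge 41/200 + 26/125 → 413/1000
merge 233/1000 + 177/500 → 587/1000
merge 413/1000 + 587/1000 → 1
L = 39/500 + 77/500 + 26/125 + 177/500 + 413/1000 + 587/1000 + 1 = 1397/500 = 2.794 bits/symbol.

2.794 bits/symbol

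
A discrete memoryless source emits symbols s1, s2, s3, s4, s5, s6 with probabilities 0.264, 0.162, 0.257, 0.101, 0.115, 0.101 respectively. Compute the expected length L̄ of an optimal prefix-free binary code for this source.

2.479 bits/symbol

Repeatedly combine the two least-probable nodes; the expected code length is the sum of the merged weights.
merge 101/1000 + 101/1000 → 101/500
merge 23/200 + 81/500 → 277/1000
merge 101/500 + 257/1000 → 459/1000
merge 33/125 + 277/1000 → 541/1000
merge 459/1000 + 541/1000 → 1
L = 101/500 + 277/1000 + 459/1000 + 541/1000 + 1 = 2479/1000 = 2.479 bits/symbol.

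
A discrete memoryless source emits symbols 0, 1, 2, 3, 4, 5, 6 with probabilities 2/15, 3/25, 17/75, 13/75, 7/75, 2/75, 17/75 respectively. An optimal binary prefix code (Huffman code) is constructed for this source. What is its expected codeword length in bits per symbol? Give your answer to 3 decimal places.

Repeatedly combine the two least-probable nodes; the expected code length is the sum of the merged weights.
merge 2/75 + 7/75 → 3/25
merge 3/25 + 3/25 → 6/25
merge 2/15 + 13/75 → 23/75
merge 17/75 + 17/75 → 34/75
merge 6/25 + 23/75 → 41/75
merge 34/75 + 41/75 → 1
L = 3/25 + 6/25 + 23/75 + 34/75 + 41/75 + 1 = 8/3 ≈ 2.667 bits/symbol.

2.667 bits/symbol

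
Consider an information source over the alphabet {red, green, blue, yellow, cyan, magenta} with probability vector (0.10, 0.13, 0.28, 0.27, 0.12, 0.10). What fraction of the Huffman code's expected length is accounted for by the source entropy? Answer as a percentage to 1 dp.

Entropy H = −Σ p log₂ p ≈ 2.4383 bits.
Huffman merges: 1/10+1/10→1/5; 3/25+13/100→1/4; 1/5+1/4→9/20; 27/100+7/25→11/20; 9/20+11/20→1. L = 49/20 ≈ 2.4500.
Efficiency = H/L = 2.4383/2.4500 = 99.5%.

99.5%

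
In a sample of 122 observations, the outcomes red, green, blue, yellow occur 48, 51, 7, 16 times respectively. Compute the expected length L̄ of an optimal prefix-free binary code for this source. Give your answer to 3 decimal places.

Probabilities are the counts divided by 122.
Repeatedly combine the two least-probable nodes; the expected code length is the sum of the merged weights.
merge 7/122 + 8/61 → 23/122
merge 23/122 + 24/61 → 71/122
merge 51/122 + 71/122 → 1
L = 23/122 + 71/122 + 1 = 108/61 ≈ 1.770 bits/symbol.

1.770 bits/symbol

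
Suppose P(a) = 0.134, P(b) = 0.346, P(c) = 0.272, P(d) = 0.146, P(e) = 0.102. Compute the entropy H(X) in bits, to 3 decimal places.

H = −Σ pᵢ log₂ pᵢ.
−0.134·log₂(0.134) = 0.3886
−0.346·log₂(0.346) = 0.5298
−0.272·log₂(0.272) = 0.5109
−0.146·log₂(0.146) = 0.4053
−0.102·log₂(0.102) = 0.3359
Sum ≈ 2.1705 → 2.170 bits.

2.170 bits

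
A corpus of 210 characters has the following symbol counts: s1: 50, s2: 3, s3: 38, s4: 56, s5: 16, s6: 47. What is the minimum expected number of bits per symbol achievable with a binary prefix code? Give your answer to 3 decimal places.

2.362 bits/symbol

Probabilities are the counts divided by 210.
Repeatedly combine the two least-probable nodes; the expected code length is the sum of the merged weights.
merge 1/70 + 8/105 → 19/210
merge 19/210 + 19/105 → 19/70
merge 47/210 + 5/21 → 97/210
merge 4/15 + 19/70 → 113/210
merge 97/210 + 113/210 → 1
L = 19/210 + 19/70 + 97/210 + 113/210 + 1 = 248/105 ≈ 2.362 bits/symbol.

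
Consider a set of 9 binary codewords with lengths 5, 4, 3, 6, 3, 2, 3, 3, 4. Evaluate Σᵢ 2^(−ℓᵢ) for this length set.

0.921875

With common denominator 2^6 = 64: Σ 2^(−ℓᵢ) = 2/64 + 4/64 + 8/64 + 1/64 + 8/64 + 16/64 + 8/64 + 8/64 + 4/64 = 59/64 = 0.921875.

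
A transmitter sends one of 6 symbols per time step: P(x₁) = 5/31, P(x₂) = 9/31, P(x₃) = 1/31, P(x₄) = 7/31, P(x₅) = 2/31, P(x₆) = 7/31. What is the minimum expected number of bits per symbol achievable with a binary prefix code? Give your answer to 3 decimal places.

2.355 bits/symbol

Repeatedly combine the two least-probable nodes; the expected code length is the sum of the merged weights.
merge 1/31 + 2/31 → 3/31
merge 3/31 + 5/31 → 8/31
merge 7/31 + 7/31 → 14/31
merge 8/31 + 9/31 → 17/31
merge 14/31 + 17/31 → 1
L = 3/31 + 8/31 + 14/31 + 17/31 + 1 = 73/31 ≈ 2.355 bits/symbol.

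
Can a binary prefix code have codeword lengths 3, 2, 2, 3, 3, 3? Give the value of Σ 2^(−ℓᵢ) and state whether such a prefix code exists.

With common denominator 2^3 = 8: Σ 2^(−ℓᵢ) = 1/8 + 2/8 + 2/8 + 1/8 + 1/8 + 1/8 = 8/8 = 1.
Kraft's inequality requires Σ ≤ 1; here Σ = 1 ≤ 1, so such a prefix code exists.

1; yes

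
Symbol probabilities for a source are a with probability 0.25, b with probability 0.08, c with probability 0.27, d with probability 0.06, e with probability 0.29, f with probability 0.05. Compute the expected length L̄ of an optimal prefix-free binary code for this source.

Repeatedly combine the two least-probable nodes; the expected code length is the sum of the merged weights.
merge 1/20 + 3/50 → 11/100
merge 2/25 + 11/100 → 19/100
merge 19/100 + 1/4 → 11/25
merge 27/100 + 29/100 → 14/25
merge 11/25 + 14/25 → 1
L = 11/100 + 19/100 + 11/25 + 14/25 + 1 = 23/10 = 2.3 bits/symbol.

2.3 bits/symbol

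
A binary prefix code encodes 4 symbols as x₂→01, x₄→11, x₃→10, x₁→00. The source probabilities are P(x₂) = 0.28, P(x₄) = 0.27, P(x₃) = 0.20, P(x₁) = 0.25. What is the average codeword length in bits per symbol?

2 bits/symbol

L̄ = Σ pᵢ·ℓᵢ = 0.28·2 + 0.27·2 + 0.20·2 + 0.25·2 = 2 bits/symbol.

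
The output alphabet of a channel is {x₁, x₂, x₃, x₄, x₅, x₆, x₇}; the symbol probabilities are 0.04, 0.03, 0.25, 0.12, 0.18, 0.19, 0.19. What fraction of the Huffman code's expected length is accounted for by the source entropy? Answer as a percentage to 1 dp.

Entropy H = −Σ p log₂ p ≈ 2.5603 bits.
Huffman merges: 3/100+1/25→7/100; 7/100+3/25→19/100; 9/50+19/100→37/100; 19/100+19/100→19/50; 1/4+37/100→31/50; 19/50+31/50→1. L = 263/100 ≈ 2.6300.
Efficiency = H/L = 2.5603/2.6300 = 97.4%.

97.4%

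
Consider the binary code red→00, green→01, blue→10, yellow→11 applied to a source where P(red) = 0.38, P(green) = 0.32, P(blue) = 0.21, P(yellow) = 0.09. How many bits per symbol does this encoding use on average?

L̄ = Σ pᵢ·ℓᵢ = 0.38·2 + 0.32·2 + 0.21·2 + 0.09·2 = 2 bits/symbol.

2 bits/symbol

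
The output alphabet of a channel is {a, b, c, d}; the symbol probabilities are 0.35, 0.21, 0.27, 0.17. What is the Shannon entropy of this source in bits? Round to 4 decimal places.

H = −Σ pᵢ log₂ pᵢ.
−0.35·log₂(0.35) = 0.5301
−0.21·log₂(0.21) = 0.4728
−0.27·log₂(0.27) = 0.5100
−0.17·log₂(0.17) = 0.4346
Sum ≈ 1.9475 → 1.9475 bits.

1.9475 bits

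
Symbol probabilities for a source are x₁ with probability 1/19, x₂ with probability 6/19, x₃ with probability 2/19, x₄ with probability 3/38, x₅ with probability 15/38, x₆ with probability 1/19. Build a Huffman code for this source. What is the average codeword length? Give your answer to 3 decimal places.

2.184 bits/symbol

Repeatedly combine the two least-probable nodes; the expected code length is the sum of the merged weights.
merge 1/19 + 1/19 → 2/19
merge 3/38 + 2/19 → 7/38
merge 2/19 + 7/38 → 11/38
merge 11/38 + 6/19 → 23/38
merge 15/38 + 23/38 → 1
L = 2/19 + 7/38 + 11/38 + 23/38 + 1 = 83/38 ≈ 2.184 bits/symbol.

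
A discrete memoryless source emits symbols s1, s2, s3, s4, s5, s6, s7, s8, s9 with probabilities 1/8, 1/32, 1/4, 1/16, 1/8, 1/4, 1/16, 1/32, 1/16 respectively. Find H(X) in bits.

Each probability is a power of 1/2, so log₂(1/p) is an integer.
H = Σ p·log₂(1/p) = 1/8·3 + 1/32·5 + 1/4·2 + 1/16·4 + 1/8·3 + 1/4·2 + 1/16·4 + 1/32·5 + 1/16·4 = 2.8125 bits.

2.8125 bits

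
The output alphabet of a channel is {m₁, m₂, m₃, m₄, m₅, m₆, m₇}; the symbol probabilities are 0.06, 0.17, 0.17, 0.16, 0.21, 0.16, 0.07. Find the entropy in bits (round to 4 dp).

2.7001 bits

H = −Σ pᵢ log₂ pᵢ.
−0.06·log₂(0.06) = 0.2435
−0.17·log₂(0.17) = 0.4346
−0.17·log₂(0.17) = 0.4346
−0.16·log₂(0.16) = 0.4230
−0.21·log₂(0.21) = 0.4728
−0.16·log₂(0.16) = 0.4230
−0.07·log₂(0.07) = 0.2686
Sum ≈ 2.7001 → 2.7001 bits.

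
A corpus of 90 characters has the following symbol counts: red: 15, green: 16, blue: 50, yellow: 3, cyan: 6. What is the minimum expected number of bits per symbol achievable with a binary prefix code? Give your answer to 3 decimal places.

Probabilities are the counts divided by 90.
Repeatedly combine the two least-probable nodes; the expected code length is the sum of the merged weights.
merge 1/30 + 1/15 → 1/10
merge 1/10 + 1/6 → 4/15
merge 8/45 + 4/15 → 4/9
merge 4/9 + 5/9 → 1
L = 1/10 + 4/15 + 4/9 + 1 = 163/90 ≈ 1.811 bits/symbol.

1.811 bits/symbol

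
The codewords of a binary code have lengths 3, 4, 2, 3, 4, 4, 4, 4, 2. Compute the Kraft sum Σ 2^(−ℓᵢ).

With common denominator 2^4 = 16: Σ 2^(−ℓᵢ) = 2/16 + 1/16 + 4/16 + 2/16 + 1/16 + 1/16 + 1/16 + 1/16 + 4/16 = 17/16 = 1.0625.

1.0625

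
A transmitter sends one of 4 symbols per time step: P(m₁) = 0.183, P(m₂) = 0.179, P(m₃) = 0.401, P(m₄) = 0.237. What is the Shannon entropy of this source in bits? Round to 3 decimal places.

H = −Σ pᵢ log₂ pᵢ.
−0.183·log₂(0.183) = 0.4484
−0.179·log₂(0.179) = 0.4443
−0.401·log₂(0.401) = 0.5286
−0.237·log₂(0.237) = 0.4923
Sum ≈ 1.9135 → 1.914 bits.

1.914 bits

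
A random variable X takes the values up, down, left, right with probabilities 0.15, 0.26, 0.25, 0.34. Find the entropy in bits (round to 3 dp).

1.945 bits

H = −Σ pᵢ log₂ pᵢ.
−0.15·log₂(0.15) = 0.4105
−0.26·log₂(0.26) = 0.5053
−0.25·log₂(0.25) = 0.5000
−0.34·log₂(0.34) = 0.5292
Sum ≈ 1.9450 → 1.945 bits.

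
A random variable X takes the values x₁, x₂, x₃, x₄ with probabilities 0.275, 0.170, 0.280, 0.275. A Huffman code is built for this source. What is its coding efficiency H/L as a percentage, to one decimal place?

98.7%

Entropy H = −Σ p log₂ p ≈ 1.9732 bits.
Huffman merges: 17/100+11/40→89/200; 11/40+7/25→111/200; 89/200+111/200→1. L = 2 ≈ 2.0000.
Efficiency = H/L = 1.9732/2.0000 = 98.7%.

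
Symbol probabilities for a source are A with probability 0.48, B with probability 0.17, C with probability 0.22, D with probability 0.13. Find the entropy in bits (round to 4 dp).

1.8061 bits

H = −Σ pᵢ log₂ pᵢ.
−0.48·log₂(0.48) = 0.5083
−0.17·log₂(0.17) = 0.4346
−0.22·log₂(0.22) = 0.4806
−0.13·log₂(0.13) = 0.3826
Sum ≈ 1.8061 → 1.8061 bits.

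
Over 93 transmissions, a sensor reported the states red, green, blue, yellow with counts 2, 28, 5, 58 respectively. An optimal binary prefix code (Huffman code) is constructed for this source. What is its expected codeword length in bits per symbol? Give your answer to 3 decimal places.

Probabilities are the counts divided by 93.
Repeatedly combine the two least-probable nodes; the expected code length is the sum of the merged weights.
merge 2/93 + 5/93 → 7/93
merge 7/93 + 28/93 → 35/93
merge 35/93 + 58/93 → 1
L = 7/93 + 35/93 + 1 = 45/31 ≈ 1.452 bits/symbol.

1.452 bits/symbol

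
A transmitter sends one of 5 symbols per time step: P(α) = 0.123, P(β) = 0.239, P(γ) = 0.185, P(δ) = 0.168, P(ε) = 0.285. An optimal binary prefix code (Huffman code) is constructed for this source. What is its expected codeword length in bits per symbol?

Repeatedly combine the two least-probable nodes; the expected code length is the sum of the merged weights.
merge 123/1000 + 21/125 → 291/1000
merge 37/200 + 239/1000 → 53/125
merge 57/200 + 291/1000 → 72/125
merge 53/125 + 72/125 → 1
L = 291/1000 + 53/125 + 72/125 + 1 = 2291/1000 = 2.291 bits/symbol.

2.291 bits/symbol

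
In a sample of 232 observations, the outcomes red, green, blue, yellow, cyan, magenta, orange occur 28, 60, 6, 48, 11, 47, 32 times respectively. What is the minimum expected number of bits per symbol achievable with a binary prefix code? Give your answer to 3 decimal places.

2.599 bits/symbol

Probabilities are the counts divided by 232.
Repeatedly combine the two least-probable nodes; the expected code length is the sum of the merged weights.
merge 3/116 + 11/232 → 17/232
merge 17/232 + 7/58 → 45/232
merge 4/29 + 45/232 → 77/232
merge 47/232 + 6/29 → 95/232
merge 15/58 + 77/232 → 137/232
merge 95/232 + 137/232 → 1
L = 17/232 + 45/232 + 77/232 + 95/232 + 137/232 + 1 = 603/232 ≈ 2.599 bits/symbol.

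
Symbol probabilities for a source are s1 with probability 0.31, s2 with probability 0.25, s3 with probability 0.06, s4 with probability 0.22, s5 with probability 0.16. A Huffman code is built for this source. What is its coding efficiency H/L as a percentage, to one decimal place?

97.8%

Entropy H = −Σ p log₂ p ≈ 2.1709 bits.
Huffman merges: 3/50+4/25→11/50; 11/50+11/50→11/25; 1/4+31/100→14/25; 11/25+14/25→1. L = 111/50 ≈ 2.2200.
Efficiency = H/L = 2.1709/2.2200 = 97.8%.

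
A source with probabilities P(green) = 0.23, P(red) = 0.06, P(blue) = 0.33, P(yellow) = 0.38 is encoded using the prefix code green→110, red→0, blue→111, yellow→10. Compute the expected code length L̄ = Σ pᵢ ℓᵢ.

2.5 bits/symbol

L̄ = Σ pᵢ·ℓᵢ = 0.23·3 + 0.06·1 + 0.33·3 + 0.38·2 = 2.5 bits/symbol.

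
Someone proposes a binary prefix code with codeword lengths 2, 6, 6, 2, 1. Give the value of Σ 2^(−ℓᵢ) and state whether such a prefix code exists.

With common denominator 2^6 = 64: Σ 2^(−ℓᵢ) = 16/64 + 1/64 + 1/64 + 16/64 + 32/64 = 66/64 = 1.03125.
Kraft's inequality requires Σ ≤ 1; here Σ = 1.03125 > 1, so no such prefix code exists.

1.03125; no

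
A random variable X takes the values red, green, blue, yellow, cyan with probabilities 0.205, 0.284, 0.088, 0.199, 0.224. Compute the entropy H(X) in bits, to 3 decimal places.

2.240 bits

H = −Σ pᵢ log₂ pᵢ.
−0.205·log₂(0.205) = 0.4687
−0.284·log₂(0.284) = 0.5158
−0.088·log₂(0.088) = 0.3086
−0.199·log₂(0.199) = 0.4635
−0.224·log₂(0.224) = 0.4835
Sum ≈ 2.2400 → 2.240 bits.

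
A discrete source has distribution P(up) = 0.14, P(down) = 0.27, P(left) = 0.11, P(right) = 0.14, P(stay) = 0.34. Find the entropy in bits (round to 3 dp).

H = −Σ pᵢ log₂ pᵢ.
−0.14·log₂(0.14) = 0.3971
−0.27·log₂(0.27) = 0.5100
−0.11·log₂(0.11) = 0.3503
−0.14·log₂(0.14) = 0.3971
−0.34·log₂(0.34) = 0.5292
Sum ≈ 2.1837 → 2.184 bits.

2.184 bits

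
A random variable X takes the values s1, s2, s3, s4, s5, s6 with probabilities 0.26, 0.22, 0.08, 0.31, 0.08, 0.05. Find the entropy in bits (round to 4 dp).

H = −Σ pᵢ log₂ pᵢ.
−0.26·log₂(0.26) = 0.5053
−0.22·log₂(0.22) = 0.4806
−0.08·log₂(0.08) = 0.2915
−0.31·log₂(0.31) = 0.5238
−0.08·log₂(0.08) = 0.2915
−0.05·log₂(0.05) = 0.2161
Sum ≈ 2.3088 → 2.3088 bits.

2.3088 bits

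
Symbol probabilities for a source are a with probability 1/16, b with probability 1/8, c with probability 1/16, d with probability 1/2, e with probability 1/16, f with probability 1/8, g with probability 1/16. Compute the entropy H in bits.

2.25 bits

Each probability is a power of 1/2, so log₂(1/p) is an integer.
H = Σ p·log₂(1/p) = 1/16·4 + 1/8·3 + 1/16·4 + 1/2·1 + 1/16·4 + 1/8·3 + 1/16·4 = 2.25 bits.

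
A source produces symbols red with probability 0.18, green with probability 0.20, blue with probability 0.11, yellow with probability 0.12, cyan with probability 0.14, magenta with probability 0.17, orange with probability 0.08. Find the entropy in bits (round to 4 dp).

2.7503 bits

H = −Σ pᵢ log₂ pᵢ.
−0.18·log₂(0.18) = 0.4453
−0.20·log₂(0.20) = 0.4644
−0.11·log₂(0.11) = 0.3503
−0.12·log₂(0.12) = 0.3671
−0.14·log₂(0.14) = 0.3971
−0.17·log₂(0.17) = 0.4346
−0.08·log₂(0.08) = 0.2915
Sum ≈ 2.7503 → 2.7503 bits.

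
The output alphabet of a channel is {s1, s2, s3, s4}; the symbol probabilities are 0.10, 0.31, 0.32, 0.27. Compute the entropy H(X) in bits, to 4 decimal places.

H = −Σ pᵢ log₂ pᵢ.
−0.10·log₂(0.10) = 0.3322
−0.31·log₂(0.31) = 0.5238
−0.32·log₂(0.32) = 0.5260
−0.27·log₂(0.27) = 0.5100
Sum ≈ 1.8920 → 1.8920 bits.

1.8920 bits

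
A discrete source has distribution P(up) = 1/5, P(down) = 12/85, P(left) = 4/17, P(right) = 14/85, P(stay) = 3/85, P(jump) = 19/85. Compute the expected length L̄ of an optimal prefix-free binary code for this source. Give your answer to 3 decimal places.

2.518 bits/symbol

Repeatedly combine the two least-probable nodes; the expected code length is the sum of the merged weights.
merge 3/85 + 12/85 → 3/17
merge 14/85 + 3/17 → 29/85
merge 1/5 + 19/85 → 36/85
merge 4/17 + 29/85 → 49/85
merge 36/85 + 49/85 → 1
L = 3/17 + 29/85 + 36/85 + 49/85 + 1 = 214/85 ≈ 2.518 bits/symbol.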